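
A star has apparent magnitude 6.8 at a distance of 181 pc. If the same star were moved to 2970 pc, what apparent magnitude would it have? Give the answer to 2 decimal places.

m ≈ 12.88

Flux ∝ 1/d², so Δm = 5 log₁₀(d₂/d₁) = 5 log₁₀(2970/181) = 6.075
m₂ = m₁ + Δm = 6.8 + (6.075) = 12.875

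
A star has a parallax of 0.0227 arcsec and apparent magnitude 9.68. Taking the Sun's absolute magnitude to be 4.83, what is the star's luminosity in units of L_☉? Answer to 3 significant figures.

L/L_☉ ≈ 0.223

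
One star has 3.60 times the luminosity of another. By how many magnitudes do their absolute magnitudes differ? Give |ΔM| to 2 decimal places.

|ΔM| ≈ 1.39

Pogson: ΔM = −2.5 log₁₀(ratio) = −2.5 log₁₀(3.60) = −2.5 × 0.5563 = -1.391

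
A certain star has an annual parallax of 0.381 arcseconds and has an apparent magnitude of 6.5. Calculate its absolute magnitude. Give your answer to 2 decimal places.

d = 1/p = 1/0.381″ = 2.625 pc
5 log₁₀(d/10 pc) = 5 log₁₀(2.625) − 5 = -2.905
M = m − 5 log₁₀(d/10) = 6.5 + 2.905 = 9.405

M ≈ 9.40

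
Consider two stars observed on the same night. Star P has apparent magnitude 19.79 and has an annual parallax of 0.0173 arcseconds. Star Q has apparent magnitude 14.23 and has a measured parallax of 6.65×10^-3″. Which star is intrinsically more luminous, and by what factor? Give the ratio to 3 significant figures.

Star Q is more luminous, by a factor of 1130.

Star P: d = 1/p = 1/0.0173″ = 57.80 pc
Star P: M = m − 5 log₁₀ d + 5 = 19.79 − 5·1.7620 + 5 = 15.980
Star Q: d = 1/p = 1/6.65×10^-3″ = 150.4 pc
Star Q: M = m − 5 log₁₀ d + 5 = 14.23 − 5·2.1772 + 5 = 8.344
ΔM = M_P − M_Q = 15.980 − (8.344) = 7.636; smaller M is more luminous → Star Q.
L ratio = 10^(0.4 |ΔM|) = 10^3.054 = 1134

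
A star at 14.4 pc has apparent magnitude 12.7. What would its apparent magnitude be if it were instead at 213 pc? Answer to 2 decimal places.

m ≈ 18.55

Flux ∝ 1/d², so Δm = 5 log₁₀(d₂/d₁) = 5 log₁₀(213/14.4) = 5.850
m₂ = m₁ + Δm = 12.7 + (5.850) = 18.550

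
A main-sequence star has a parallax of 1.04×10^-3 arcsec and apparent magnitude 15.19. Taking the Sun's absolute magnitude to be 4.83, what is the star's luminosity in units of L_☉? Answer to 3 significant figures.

d = 1/p = 1/1.04×10^-3″ = 961.5 pc
M = m − 5 log₁₀ d + 5 = 15.19 − 5·2.9830 + 5 = 5.275
M − M_☉ = 5.275 − 4.83 = 0.445
L/L_☉ = 10^(−0.4 × 0.445) = 0.6636

L/L_☉ ≈ 0.664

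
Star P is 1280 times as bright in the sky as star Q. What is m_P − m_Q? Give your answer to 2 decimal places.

m_P − m_Q ≈ -7.77

Pogson: Δm = −2.5 log₁₀(ratio) = −2.5 log₁₀(1280) = −2.5 × 3.1072 = -7.768
Star P is brighter, so it has the smaller magnitude: the difference is negative.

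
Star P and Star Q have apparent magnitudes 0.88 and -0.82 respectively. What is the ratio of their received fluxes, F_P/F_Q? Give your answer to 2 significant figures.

Magnitude difference = 1.70
Flux ratio = 10^(−0.4 Δm) = 10^(−0.4 × 1.70) = 10^-0.680 = 0.2089

F_P/F_Q ≈ 0.21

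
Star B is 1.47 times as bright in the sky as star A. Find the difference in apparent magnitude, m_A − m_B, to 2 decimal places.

m_A − m_B ≈ 0.42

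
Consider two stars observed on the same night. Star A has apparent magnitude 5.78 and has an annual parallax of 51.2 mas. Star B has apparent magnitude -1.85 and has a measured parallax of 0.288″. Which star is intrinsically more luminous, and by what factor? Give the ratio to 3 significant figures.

Star A: p = 51.2 mas = 0.0512″ → d = 1/p = 19.53 pc
Star A: M = m − 5 log₁₀ d + 5 = 5.78 − 5·1.2907 + 5 = 4.326
Star B: d = 1/p = 1/0.288″ = 3.472 pc
Star B: M = m − 5 log₁₀ d + 5 = -1.85 − 5·0.5406 + 5 = 0.447
ΔM = M_A − M_B = 4.326 − (0.447) = 3.879; smaller M is more luminous → Star B.
L ratio = 10^(0.4 |ΔM|) = 10^1.552 = 35.63

Star B is more luminous, by a factor of 35.6.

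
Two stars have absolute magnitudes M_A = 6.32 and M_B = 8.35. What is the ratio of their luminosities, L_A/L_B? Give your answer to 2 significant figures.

L_A/L_B ≈ 6.5

ΔM = M_A − M_B = -2.03
L_A/L_B = 10^(−0.4 ΔM) = 10^0.812 = 6.486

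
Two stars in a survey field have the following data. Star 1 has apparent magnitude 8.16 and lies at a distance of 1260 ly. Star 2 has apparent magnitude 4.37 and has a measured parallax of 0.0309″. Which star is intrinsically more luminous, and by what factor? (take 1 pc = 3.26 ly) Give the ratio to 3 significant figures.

Star 1 is more luminous, by a factor of 4.35.

Star 1: d = 1260 ly / 3.26 = 386.5 pc
Star 1: M = m − 5 log₁₀ d + 5 = 8.16 − 5·2.5872 + 5 = 0.224
Star 2: d = 1/p = 1/0.0309″ = 32.36 pc
Star 2: M = m − 5 log₁₀ d + 5 = 4.37 − 5·1.5100 + 5 = 1.820
ΔM = M_1 − M_2 = 0.224 − (1.820) = -1.596; smaller M is more luminous → Star 1.
L ratio = 10^(0.4 |ΔM|) = 10^0.638 = 4.347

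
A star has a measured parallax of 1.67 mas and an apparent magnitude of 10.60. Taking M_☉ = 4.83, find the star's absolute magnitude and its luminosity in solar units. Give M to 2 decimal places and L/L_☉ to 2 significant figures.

d = 1/p = 1000/1.67 mas = 598.8 pc
M = m − 5 log₁₀ d + 5 = 10.60 − 5·2.7773 + 5 = 1.714
M − M_☉ = 1.714 − 4.83 = -3.116
L/L_☉ = 10^(−0.4 × -3.116) = 17.64

M ≈ 1.71; L/L_☉ ≈ 18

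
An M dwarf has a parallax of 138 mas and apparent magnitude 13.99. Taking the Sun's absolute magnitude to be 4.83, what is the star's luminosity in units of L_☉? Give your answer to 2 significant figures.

L/L_☉ ≈ 1.1×10^-4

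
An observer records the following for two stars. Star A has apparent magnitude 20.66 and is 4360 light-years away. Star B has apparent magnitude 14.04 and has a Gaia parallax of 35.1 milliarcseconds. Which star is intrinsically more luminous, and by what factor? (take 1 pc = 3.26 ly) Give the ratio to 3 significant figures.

Star A: d = 4360 ly / 3.26 = 1337 pc
Star A: M = m − 5 log₁₀ d + 5 = 20.66 − 5·3.1263 + 5 = 10.029
Star B: p = 35.1 mas = 0.0351″ → d = 1/p = 28.49 pc
Star B: M = m − 5 log₁₀ d + 5 = 14.04 − 5·1.4547 + 5 = 11.767
ΔM = M_A − M_B = 10.029 − (11.767) = -1.738; smaller M is more luminous → Star A.
L ratio = 10^(0.4 |ΔM|) = 10^0.695 = 4.956

Star A is more luminous, by a factor of 4.96.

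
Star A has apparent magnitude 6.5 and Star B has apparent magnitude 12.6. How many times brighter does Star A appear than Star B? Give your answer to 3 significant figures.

275

Δm = 6.5 − (12.6) = -6.1
Flux ratio = 10^(−0.4 Δm) = 10^(−0.4 × -6.1) = 10^2.440 = 275.4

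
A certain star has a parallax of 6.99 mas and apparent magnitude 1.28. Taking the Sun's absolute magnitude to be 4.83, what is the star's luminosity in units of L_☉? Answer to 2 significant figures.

d = 1/p = 1000/6.99 mas = 143.1 pc
M = m − 5 log₁₀ d + 5 = 1.28 − 5·2.1555 + 5 = -4.498
M − M_☉ = -4.498 − 4.83 = -9.328
L/L_☉ = 10^(−0.4 × -9.328) = 5383

L/L_☉ ≈ 5400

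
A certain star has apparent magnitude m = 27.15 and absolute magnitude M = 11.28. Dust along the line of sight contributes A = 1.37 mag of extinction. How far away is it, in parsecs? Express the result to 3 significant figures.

d ≈ 7940 pc

m − M = 5 log₁₀(d/10 pc) + A  ⇒  27.15 − (11.28) − 1.37 = 5 log₁₀(d/10)
14.500 = 5 log₁₀(d/10)
log₁₀ d = (m − M − A)/5 + 1 = 3.9000
d = 10^3.9000 = 7943 pc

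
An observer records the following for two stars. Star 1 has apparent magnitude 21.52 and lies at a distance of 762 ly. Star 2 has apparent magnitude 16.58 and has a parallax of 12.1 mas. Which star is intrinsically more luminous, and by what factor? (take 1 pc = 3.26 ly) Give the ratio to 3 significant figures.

Star 2 is more luminous, by a factor of 11.8.

Star 1: d = 762 ly / 3.26 = 233.7 pc
Star 1: M = m − 5 log₁₀ d + 5 = 21.52 − 5·2.3687 + 5 = 14.676
Star 2: p = 12.1 mas = 0.0121″ → d = 1/p = 82.64 pc
Star 2: M = m − 5 log₁₀ d + 5 = 16.58 − 5·1.9172 + 5 = 11.994
ΔM = M_1 − M_2 = 14.676 − (11.994) = 2.682; smaller M is more luminous → Star 2.
L ratio = 10^(0.4 |ΔM|) = 10^1.073 = 11.83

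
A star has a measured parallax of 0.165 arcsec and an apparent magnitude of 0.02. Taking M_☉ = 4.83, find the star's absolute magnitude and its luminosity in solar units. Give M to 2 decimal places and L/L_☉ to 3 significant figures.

M ≈ 1.11; L/L_☉ ≈ 30.8

d = 1/p = 1/0.165″ = 6.061 pc
M = m − 5 log₁₀ d + 5 = 0.02 − 5·0.7825 + 5 = 1.107
M − M_☉ = 1.107 − 4.83 = -3.723
L/L_☉ = 10^(−0.4 × -3.723) = 30.83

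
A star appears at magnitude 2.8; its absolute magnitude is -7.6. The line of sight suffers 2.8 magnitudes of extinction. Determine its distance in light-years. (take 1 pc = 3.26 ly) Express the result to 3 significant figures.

m − M = 5 log₁₀(d/10 pc) + A  ⇒  2.8 − (-7.6) − 2.8 = 5 log₁₀(d/10)
7.600 = 5 log₁₀(d/10)
log₁₀ d = (m − M − A)/5 + 1 = 2.5200
d = 10^2.5200 = 331.1 pc
= 1079 ly

d ≈ 1080 ly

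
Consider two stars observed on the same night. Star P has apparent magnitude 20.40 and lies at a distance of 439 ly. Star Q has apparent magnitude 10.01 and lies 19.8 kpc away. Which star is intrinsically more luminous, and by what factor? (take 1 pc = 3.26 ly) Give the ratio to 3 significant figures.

Star P: d = 439 ly / 3.26 = 134.7 pc
Star P: M = m − 5 log₁₀ d + 5 = 20.40 − 5·2.1292 + 5 = 14.754
Star Q: d = 19.8 kpc = 19800 pc
Star Q: M = m − 5 log₁₀ d + 5 = 10.01 − 5·4.2967 + 5 = -6.473
ΔM = M_P − M_Q = 14.754 − (-6.473) = 21.227; smaller M is more luminous → Star Q.
L ratio = 10^(0.4 |ΔM|) = 10^8.491 = 3.096×10^8

Star Q is more luminous, by a factor of 3.10×10^8.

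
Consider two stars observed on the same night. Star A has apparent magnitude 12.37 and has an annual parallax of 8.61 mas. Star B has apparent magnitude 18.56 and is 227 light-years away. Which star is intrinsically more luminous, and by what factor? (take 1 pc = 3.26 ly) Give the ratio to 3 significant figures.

Star A: p = 8.61 mas = 8.61×10^-3″ → d = 1/p = 116.1 pc
Star A: M = m − 5 log₁₀ d + 5 = 12.37 − 5·2.0650 + 5 = 7.045
Star B: d = 227 ly / 3.26 = 69.63 pc
Star B: M = m − 5 log₁₀ d + 5 = 18.56 − 5·1.8428 + 5 = 14.346
ΔM = M_A − M_B = 7.045 − (14.346) = -7.301; smaller M is more luminous → Star A.
L ratio = 10^(0.4 |ΔM|) = 10^2.920 = 832.5

Star A is more luminous, by a factor of 832.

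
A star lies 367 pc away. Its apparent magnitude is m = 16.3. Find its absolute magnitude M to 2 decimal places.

M ≈ 8.48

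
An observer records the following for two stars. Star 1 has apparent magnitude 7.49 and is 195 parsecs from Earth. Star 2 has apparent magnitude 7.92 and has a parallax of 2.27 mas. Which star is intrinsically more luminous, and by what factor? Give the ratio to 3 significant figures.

Star 1: M = m − 5 log₁₀ d + 5 = 7.49 − 5·2.2900 + 5 = 1.040
Star 2: p = 2.27 mas = 2.27×10^-3″ → d = 1/p = 440.5 pc
Star 2: M = m − 5 log₁₀ d + 5 = 7.92 − 5·2.6440 + 5 = -0.300
ΔM = M_1 − M_2 = 1.040 − (-0.300) = 1.340; smaller M is more luminous → Star 2.
L ratio = 10^(0.4 |ΔM|) = 10^0.536 = 3.435

Star 2 is more luminous, by a factor of 3.43.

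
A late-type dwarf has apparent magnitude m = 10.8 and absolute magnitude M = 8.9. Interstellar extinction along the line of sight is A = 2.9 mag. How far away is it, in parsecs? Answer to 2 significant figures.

d ≈ 6.3 pc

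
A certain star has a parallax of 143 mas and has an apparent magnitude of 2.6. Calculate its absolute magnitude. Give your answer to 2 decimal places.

M ≈ 3.38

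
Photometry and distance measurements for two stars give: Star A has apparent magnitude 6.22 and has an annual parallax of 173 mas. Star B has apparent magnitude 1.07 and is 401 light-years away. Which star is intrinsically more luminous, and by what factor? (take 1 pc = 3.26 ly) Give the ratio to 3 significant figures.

Star B is more luminous, by a factor of 52000.

Star A: p = 173 mas = 0.173″ → d = 1/p = 5.780 pc
Star A: M = m − 5 log₁₀ d + 5 = 6.22 − 5·0.7620 + 5 = 7.410
Star B: d = 401 ly / 3.26 = 123.0 pc
Star B: M = m − 5 log₁₀ d + 5 = 1.07 − 5·2.0899 + 5 = -4.380
ΔM = M_A − M_B = 7.410 − (-4.380) = 11.790; smaller M is more luminous → Star B.
L ratio = 10^(0.4 |ΔM|) = 10^4.716 = 51990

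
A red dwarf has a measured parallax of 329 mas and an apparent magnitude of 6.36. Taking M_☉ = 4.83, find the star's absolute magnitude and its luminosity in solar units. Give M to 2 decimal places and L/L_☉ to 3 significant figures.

d = 1/p = 1000/329 mas = 3.040 pc
M = m − 5 log₁₀ d + 5 = 6.36 − 5·0.4828 + 5 = 8.946
M − M_☉ = 8.946 − 4.83 = 4.116
L/L_☉ = 10^(−0.4 × 4.116) = 0.02257

M ≈ 8.95; L/L_☉ ≈ 0.0226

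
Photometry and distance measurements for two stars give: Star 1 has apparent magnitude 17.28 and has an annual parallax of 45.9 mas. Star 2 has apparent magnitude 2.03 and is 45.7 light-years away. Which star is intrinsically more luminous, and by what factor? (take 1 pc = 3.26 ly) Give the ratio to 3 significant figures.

Star 1: p = 45.9 mas = 0.0459″ → d = 1/p = 21.79 pc
Star 1: M = m − 5 log₁₀ d + 5 = 17.28 − 5·1.3382 + 5 = 15.589
Star 2: d = 45.7 ly / 3.26 = 14.02 pc
Star 2: M = m − 5 log₁₀ d + 5 = 2.03 − 5·1.1467 + 5 = 1.297
ΔM = M_1 − M_2 = 15.589 − (1.297) = 14.293; smaller M is more luminous → Star 2.
L ratio = 10^(0.4 |ΔM|) = 10^5.717 = 521200

Star 2 is more luminous, by a factor of 521000.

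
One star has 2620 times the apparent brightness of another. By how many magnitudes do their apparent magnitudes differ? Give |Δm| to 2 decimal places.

Pogson: Δm = −2.5 log₁₀(ratio) = −2.5 log₁₀(2620) = −2.5 × 3.4183 = -8.546

|Δm| ≈ 8.55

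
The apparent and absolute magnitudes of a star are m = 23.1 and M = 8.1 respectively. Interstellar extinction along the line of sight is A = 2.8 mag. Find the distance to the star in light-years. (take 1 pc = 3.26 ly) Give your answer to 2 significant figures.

d ≈ 9000 ly

m − M = 5 log₁₀(d/10 pc) + A  ⇒  23.1 − (8.1) − 2.8 = 5 log₁₀(d/10)
12.200 = 5 log₁₀(d/10)
log₁₀ d = (m − M − A)/5 + 1 = 3.4400
d = 10^3.4400 = 2754 pc
= 8979 ly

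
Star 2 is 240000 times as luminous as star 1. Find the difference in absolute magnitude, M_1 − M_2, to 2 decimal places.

M_1 − M_2 ≈ 13.45

Pogson: ΔM = −2.5 log₁₀(ratio) = −2.5 log₁₀(240000) = −2.5 × 5.3802 = -13.451
Star 2 is brighter so has the smaller magnitude: M_1 − M_2 is positive.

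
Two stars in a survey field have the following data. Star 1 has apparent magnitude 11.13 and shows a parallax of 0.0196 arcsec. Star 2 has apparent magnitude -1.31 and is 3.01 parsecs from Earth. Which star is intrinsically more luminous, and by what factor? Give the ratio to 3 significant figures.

Star 2 is more luminous, by a factor of 329.

Star 1: d = 1/p = 1/0.0196″ = 51.02 pc
Star 1: M = m − 5 log₁₀ d + 5 = 11.13 − 5·1.7077 + 5 = 7.591
Star 2: M = m − 5 log₁₀ d + 5 = -1.31 − 5·0.4786 + 5 = 1.297
ΔM = M_1 − M_2 = 7.591 − (1.297) = 6.294; smaller M is more luminous → Star 2.
L ratio = 10^(0.4 |ΔM|) = 10^2.518 = 329.3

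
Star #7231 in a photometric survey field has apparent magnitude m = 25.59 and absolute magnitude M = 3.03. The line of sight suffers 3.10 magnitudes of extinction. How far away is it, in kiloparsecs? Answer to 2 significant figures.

m − M = 5 log₁₀(d/10 pc) + A  ⇒  25.59 − (3.03) − 3.10 = 5 log₁₀(d/10)
19.460 = 5 log₁₀(d/10)
log₁₀ d = (m − M − A)/5 + 1 = 4.8920
d = 10^4.8920 = 77980 pc
= 77.98 kpc

d ≈ 78 kpc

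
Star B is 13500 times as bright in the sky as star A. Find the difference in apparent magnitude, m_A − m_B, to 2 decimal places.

m_A − m_B ≈ 10.33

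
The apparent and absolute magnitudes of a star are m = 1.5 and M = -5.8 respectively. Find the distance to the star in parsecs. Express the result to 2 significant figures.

d ≈ 290 pc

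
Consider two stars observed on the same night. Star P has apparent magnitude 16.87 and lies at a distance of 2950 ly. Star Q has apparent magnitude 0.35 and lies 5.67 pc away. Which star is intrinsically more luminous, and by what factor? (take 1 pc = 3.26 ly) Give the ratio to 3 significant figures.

Star Q is more luminous, by a factor of 159.

Star P: d = 2950 ly / 3.26 = 904.9 pc
Star P: M = m − 5 log₁₀ d + 5 = 16.87 − 5·2.9566 + 5 = 7.087
Star Q: M = m − 5 log₁₀ d + 5 = 0.35 − 5·0.7536 + 5 = 1.582
ΔM = M_P − M_Q = 7.087 − (1.582) = 5.505; smaller M is more luminous → Star Q.
L ratio = 10^(0.4 |ΔM|) = 10^2.202 = 159.2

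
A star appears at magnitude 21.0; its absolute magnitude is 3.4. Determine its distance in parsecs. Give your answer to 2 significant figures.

Distance modulus: m − M = 21.0 − (3.4) = 17.600
m − M = 5 log₁₀ d − 5
log₁₀ d = (m − M)/5 + 1 = 4.5200
d = 10^4.5200 = 33110 pc

d ≈ 33000 pc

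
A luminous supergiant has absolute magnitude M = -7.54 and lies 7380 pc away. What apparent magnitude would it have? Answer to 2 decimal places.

m ≈ 6.80

m = M + 5 log₁₀ d − 5 = -7.54 + 5·3.8681 − 5 = 6.800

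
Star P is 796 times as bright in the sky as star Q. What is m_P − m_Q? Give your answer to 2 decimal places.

Pogson: Δm = −2.5 log₁₀(ratio) = −2.5 log₁₀(796) = −2.5 × 2.9009 = -7.252
Star P is brighter, so it has the smaller magnitude: the difference is negative.

m_P − m_Q ≈ -7.25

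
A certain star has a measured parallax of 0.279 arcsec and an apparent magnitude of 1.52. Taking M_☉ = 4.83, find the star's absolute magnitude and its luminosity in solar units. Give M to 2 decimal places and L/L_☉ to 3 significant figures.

d = 1/p = 1/0.279″ = 3.584 pc
M = m − 5 log₁₀ d + 5 = 1.52 − 5·0.5544 + 5 = 3.748
M − M_☉ = 3.748 − 4.83 = -1.082
L/L_☉ = 10^(−0.4 × -1.082) = 2.709

M ≈ 3.75; L/L_☉ ≈ 2.71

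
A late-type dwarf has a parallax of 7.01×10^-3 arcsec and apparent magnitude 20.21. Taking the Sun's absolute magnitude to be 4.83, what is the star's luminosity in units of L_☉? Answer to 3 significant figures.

L/L_☉ ≈ 1.43×10^-4

d = 1/p = 1/7.01×10^-3″ = 142.7 pc
M = m − 5 log₁₀ d + 5 = 20.21 − 5·2.1543 + 5 = 14.439
M − M_☉ = 14.439 − 4.83 = 9.609
L/L_☉ = 10^(−0.4 × 9.609) = 1.434×10^-4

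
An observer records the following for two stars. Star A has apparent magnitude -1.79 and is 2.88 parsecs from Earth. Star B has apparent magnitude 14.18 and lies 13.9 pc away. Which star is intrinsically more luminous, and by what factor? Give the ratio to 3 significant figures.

Star A is more luminous, by a factor of 105000.

Star A: M = m − 5 log₁₀ d + 5 = -1.79 − 5·0.4594 + 5 = 0.913
Star B: M = m − 5 log₁₀ d + 5 = 14.18 − 5·1.1430 + 5 = 13.465
ΔM = M_A − M_B = 0.913 − (13.465) = -12.552; smaller M is more luminous → Star A.
L ratio = 10^(0.4 |ΔM|) = 10^5.021 = 104900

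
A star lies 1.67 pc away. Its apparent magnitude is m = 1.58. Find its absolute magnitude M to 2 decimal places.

M ≈ 5.47

5 log₁₀(d/10 pc) = 5 log₁₀(1.670) − 5 = -3.886
M = m − 5 log₁₀(d/10) = 1.58 + 3.886 = 5.466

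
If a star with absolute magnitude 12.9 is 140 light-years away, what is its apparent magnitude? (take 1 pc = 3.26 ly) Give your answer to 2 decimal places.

m ≈ 16.06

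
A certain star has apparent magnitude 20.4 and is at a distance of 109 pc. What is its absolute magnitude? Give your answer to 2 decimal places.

5 log₁₀(d/10 pc) = 5 log₁₀(109.0) − 5 = 5.187
M = m − 5 log₁₀(d/10) = 20.4 − 5.187 = 15.213

M ≈ 15.21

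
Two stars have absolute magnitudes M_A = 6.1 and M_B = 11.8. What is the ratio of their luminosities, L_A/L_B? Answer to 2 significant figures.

ΔM = M_A − M_B = -5.7
L_A/L_B = 10^(−0.4 ΔM) = 10^2.280 = 190.5

L_A/L_B ≈ 190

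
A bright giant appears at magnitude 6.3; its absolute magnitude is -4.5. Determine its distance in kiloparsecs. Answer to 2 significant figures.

Distance modulus: m − M = 6.3 − (-4.5) = 10.800
m − M = 5 log₁₀ d − 5
log₁₀ d = (m − M)/5 + 1 = 3.1600
d = 10^3.1600 = 1445 pc
= 1.445 kpc

d ≈ 1.4 kpc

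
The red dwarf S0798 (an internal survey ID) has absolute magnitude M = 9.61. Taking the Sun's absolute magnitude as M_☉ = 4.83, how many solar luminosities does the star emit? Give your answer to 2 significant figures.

M − M_☉ = 9.61 − 4.83 = 4.780
L/L_☉ = 10^(−0.4 (M − M_☉)) = 10^-1.912 = 0.01225

L/L_☉ ≈ 0.012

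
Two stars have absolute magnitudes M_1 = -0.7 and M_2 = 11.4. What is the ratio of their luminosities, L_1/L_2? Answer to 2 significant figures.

L_1/L_2 ≈ 69000

ΔM = M_1 − M_2 = -12.1
L_1/L_2 = 10^(−0.4 ΔM) = 10^4.840 = 69180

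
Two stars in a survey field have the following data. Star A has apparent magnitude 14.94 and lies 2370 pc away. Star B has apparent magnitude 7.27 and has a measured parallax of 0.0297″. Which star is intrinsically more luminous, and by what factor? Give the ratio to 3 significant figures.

Star A is more luminous, by a factor of 4.24.

Star A: M = m − 5 log₁₀ d + 5 = 14.94 − 5·3.3747 + 5 = 3.066
Star B: d = 1/p = 1/0.0297″ = 33.67 pc
Star B: M = m − 5 log₁₀ d + 5 = 7.27 − 5·1.5272 + 5 = 4.634
ΔM = M_A − M_B = 3.066 − (4.634) = -1.568; smaller M is more luminous → Star A.
L ratio = 10^(0.4 |ΔM|) = 10^0.627 = 4.237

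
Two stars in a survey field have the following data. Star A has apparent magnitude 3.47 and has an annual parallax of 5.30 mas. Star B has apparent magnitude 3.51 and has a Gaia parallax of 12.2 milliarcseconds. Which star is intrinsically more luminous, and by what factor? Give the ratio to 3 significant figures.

Star A is more luminous, by a factor of 5.50.

Star A: p = 5.30 mas = 5.30×10^-3″ → d = 1/p = 188.7 pc
Star A: M = m − 5 log₁₀ d + 5 = 3.47 − 5·2.2757 + 5 = -2.909
Star B: p = 12.2 mas = 0.0122″ → d = 1/p = 81.97 pc
Star B: M = m − 5 log₁₀ d + 5 = 3.51 − 5·1.9136 + 5 = -1.058
ΔM = M_A − M_B = -2.909 − (-1.058) = -1.850; smaller M is more luminous → Star A.
L ratio = 10^(0.4 |ΔM|) = 10^0.740 = 5.498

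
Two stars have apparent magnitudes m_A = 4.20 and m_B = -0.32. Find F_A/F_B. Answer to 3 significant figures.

F_A/F_B ≈ 0.0156

Magnitude difference = 4.52
Flux ratio = 10^(−0.4 Δm) = 10^(−0.4 × 4.52) = 10^-1.808 = 0.01556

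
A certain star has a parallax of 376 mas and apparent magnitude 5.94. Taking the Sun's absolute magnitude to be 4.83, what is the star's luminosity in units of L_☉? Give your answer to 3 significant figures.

L/L_☉ ≈ 0.0254

d = 1/p = 1000/376 mas = 2.660 pc
M = m − 5 log₁₀ d + 5 = 5.94 − 5·0.4248 + 5 = 8.816
M − M_☉ = 8.816 − 4.83 = 3.986
L/L_☉ = 10^(−0.4 × 3.986) = 0.02545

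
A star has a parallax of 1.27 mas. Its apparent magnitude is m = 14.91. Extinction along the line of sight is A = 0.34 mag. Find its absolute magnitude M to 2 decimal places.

M ≈ 5.09

p = 1.27 mas = 1.27×10^-3″ → d = 1/p = 787.4 pc
5 log₁₀(d/10 pc) = 5 log₁₀(787.4) − 5 = 9.481
M = m − 5 log₁₀(d/10) − A = 14.91 − 9.481 − 0.34 = 5.089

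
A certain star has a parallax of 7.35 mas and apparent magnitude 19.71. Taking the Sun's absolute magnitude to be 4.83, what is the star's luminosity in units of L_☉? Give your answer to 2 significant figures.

L/L_☉ ≈ 2.1×10^-4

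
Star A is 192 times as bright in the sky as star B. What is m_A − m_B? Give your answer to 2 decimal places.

m_A − m_B ≈ -5.71

Pogson: Δm = −2.5 log₁₀(ratio) = −2.5 log₁₀(192) = −2.5 × 2.2833 = -5.708
Star A is brighter, so it has the smaller magnitude: the difference is negative.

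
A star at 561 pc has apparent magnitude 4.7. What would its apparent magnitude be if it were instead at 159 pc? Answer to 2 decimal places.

Flux ∝ 1/d², so Δm = 5 log₁₀(d₂/d₁) = 5 log₁₀(159/561) = -2.738
m₂ = m₁ + Δm = 4.7 + (-2.738) = 1.962

m ≈ 1.96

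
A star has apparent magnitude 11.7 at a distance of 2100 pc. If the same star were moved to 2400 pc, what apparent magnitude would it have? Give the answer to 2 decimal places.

m ≈ 11.99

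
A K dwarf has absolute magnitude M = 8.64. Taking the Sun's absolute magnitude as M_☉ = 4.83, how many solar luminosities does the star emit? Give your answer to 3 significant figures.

M − M_☉ = 8.64 − 4.83 = 3.810
L/L_☉ = 10^(−0.4 (M − M_☉)) = 10^-1.524 = 0.02992

L/L_☉ ≈ 0.0299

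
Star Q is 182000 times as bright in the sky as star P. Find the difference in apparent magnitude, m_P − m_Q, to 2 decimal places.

Pogson: Δm = −2.5 log₁₀(ratio) = −2.5 log₁₀(182000) = −2.5 × 5.2601 = -13.150
Star Q is brighter so has the smaller magnitude: m_P − m_Q is positive.

m_P − m_Q ≈ 13.15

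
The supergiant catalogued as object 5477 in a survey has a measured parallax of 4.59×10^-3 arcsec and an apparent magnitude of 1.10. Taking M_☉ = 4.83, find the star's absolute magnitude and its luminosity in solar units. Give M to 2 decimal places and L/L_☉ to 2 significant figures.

d = 1/p = 1/4.59×10^-3″ = 217.9 pc
M = m − 5 log₁₀ d + 5 = 1.10 − 5·2.3382 + 5 = -5.591
M − M_☉ = -5.591 − 4.83 = -10.421
L/L_☉ = 10^(−0.4 × -10.421) = 14740

M ≈ -5.59; L/L_☉ ≈ 15000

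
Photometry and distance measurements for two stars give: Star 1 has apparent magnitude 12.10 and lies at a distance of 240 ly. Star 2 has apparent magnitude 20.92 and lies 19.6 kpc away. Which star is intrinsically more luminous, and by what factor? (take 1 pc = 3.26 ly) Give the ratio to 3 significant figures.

Star 2 is more luminous, by a factor of 21.0.

Star 1: d = 240 ly / 3.26 = 73.62 pc
Star 1: M = m − 5 log₁₀ d + 5 = 12.10 − 5·1.8670 + 5 = 7.765
Star 2: d = 19.6 kpc = 19600 pc
Star 2: M = m − 5 log₁₀ d + 5 = 20.92 − 5·4.2923 + 5 = 4.459
ΔM = M_1 − M_2 = 7.765 − (4.459) = 3.306; smaller M is more luminous → Star 2.
L ratio = 10^(0.4 |ΔM|) = 10^1.323 = 21.01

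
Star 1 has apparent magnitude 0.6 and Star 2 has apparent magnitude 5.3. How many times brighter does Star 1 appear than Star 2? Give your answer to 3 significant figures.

Magnitude difference = -4.7
Flux ratio = 10^(−0.4 Δm) = 10^(−0.4 × -4.7) = 10^1.880 = 75.86

75.9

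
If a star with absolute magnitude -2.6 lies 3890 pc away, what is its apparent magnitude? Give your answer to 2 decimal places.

m = M + 5 log₁₀ d − 5 = -2.6 + 5·3.5899 − 5 = 10.350

m ≈ 10.35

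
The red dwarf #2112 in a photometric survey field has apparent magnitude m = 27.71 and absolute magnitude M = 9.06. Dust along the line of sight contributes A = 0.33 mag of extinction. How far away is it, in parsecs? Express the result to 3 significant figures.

m − M = 5 log₁₀(d/10 pc) + A  ⇒  27.71 − (9.06) − 0.33 = 5 log₁₀(d/10)
18.320 = 5 log₁₀(d/10)
log₁₀ d = (m − M − A)/5 + 1 = 4.6640
d = 10^4.6640 = 46130 pc

d ≈ 46100 pc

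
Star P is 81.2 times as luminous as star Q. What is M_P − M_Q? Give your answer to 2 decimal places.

Pogson: ΔM = −2.5 log₁₀(ratio) = −2.5 log₁₀(81.2) = −2.5 × 1.9096 = -4.774
Star P is brighter, so it has the smaller magnitude: the difference is negative.

M_P − M_Q ≈ -4.77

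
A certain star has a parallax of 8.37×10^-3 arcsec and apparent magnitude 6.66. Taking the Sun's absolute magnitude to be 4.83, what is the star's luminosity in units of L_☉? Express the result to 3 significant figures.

L/L_☉ ≈ 26.5

d = 1/p = 1/8.37×10^-3″ = 119.5 pc
M = m − 5 log₁₀ d + 5 = 6.66 − 5·2.0773 + 5 = 1.274
M − M_☉ = 1.274 − 4.83 = -3.556
L/L_☉ = 10^(−0.4 × -3.556) = 26.46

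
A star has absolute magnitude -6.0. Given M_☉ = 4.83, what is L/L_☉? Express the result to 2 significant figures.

L/L_☉ ≈ 21000

M − M_☉ = -6.0 − 4.83 = -10.830
L/L_☉ = 10^(−0.4 (M − M_☉)) = 10^4.332 = 21480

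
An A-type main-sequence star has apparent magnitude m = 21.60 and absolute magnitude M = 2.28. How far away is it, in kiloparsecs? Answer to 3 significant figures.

d ≈ 73.1 kpc

Distance modulus: m − M = 21.60 − (2.28) = 19.320
m − M = 5 log₁₀ d − 5
log₁₀ d = (m − M)/5 + 1 = 4.8640
d = 10^4.8640 = 73110 pc
= 73.11 kpc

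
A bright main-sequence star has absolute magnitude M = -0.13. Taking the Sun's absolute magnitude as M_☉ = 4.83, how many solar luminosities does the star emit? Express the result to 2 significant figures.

M − M_☉ = -0.13 − 4.83 = -4.960
L/L_☉ = 10^(−0.4 (M − M_☉)) = 10^1.984 = 96.38

L/L_☉ ≈ 96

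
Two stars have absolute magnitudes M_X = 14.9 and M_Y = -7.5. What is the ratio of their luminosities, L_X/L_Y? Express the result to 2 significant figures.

ΔM = M_X − M_Y = 22.4
L_X/L_Y = 10^(−0.4 ΔM) = 10^-8.960 = 1.096×10^-9

L_X/L_Y ≈ 1.1×10^-9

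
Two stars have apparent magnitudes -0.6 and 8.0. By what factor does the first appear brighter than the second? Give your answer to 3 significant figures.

Δm = -0.6 − (8.0) = -8.6
Flux ratio = 10^(−0.4 Δm) = 10^(−0.4 × -8.6) = 10^3.440 = 2754

2750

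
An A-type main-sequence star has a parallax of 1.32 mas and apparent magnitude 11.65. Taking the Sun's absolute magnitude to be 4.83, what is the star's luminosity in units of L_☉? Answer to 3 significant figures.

L/L_☉ ≈ 10.7

d = 1/p = 1000/1.32 mas = 757.6 pc
M = m − 5 log₁₀ d + 5 = 11.65 − 5·2.8794 + 5 = 2.253
M − M_☉ = 2.253 − 4.83 = -2.577
L/L_☉ = 10^(−0.4 × -2.577) = 10.74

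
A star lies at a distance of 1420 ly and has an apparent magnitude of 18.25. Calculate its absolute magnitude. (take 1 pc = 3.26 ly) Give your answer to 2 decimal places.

M ≈ 10.05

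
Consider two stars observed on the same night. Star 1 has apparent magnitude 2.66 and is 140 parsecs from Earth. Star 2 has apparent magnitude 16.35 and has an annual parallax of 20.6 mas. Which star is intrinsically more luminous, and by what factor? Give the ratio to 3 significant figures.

Star 1 is more luminous, by a factor of 2.49×10^6.

Star 1: M = m − 5 log₁₀ d + 5 = 2.66 − 5·2.1461 + 5 = -3.071
Star 2: p = 20.6 mas = 0.0206″ → d = 1/p = 48.54 pc
Star 2: M = m − 5 log₁₀ d + 5 = 16.35 − 5·1.6861 + 5 = 12.919
ΔM = M_1 − M_2 = -3.071 − (12.919) = -15.990; smaller M is more luminous → Star 1.
L ratio = 10^(0.4 |ΔM|) = 10^6.396 = 2.489×10^6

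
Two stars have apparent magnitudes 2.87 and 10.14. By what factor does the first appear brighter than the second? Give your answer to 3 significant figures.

Δm = 2.87 − (10.14) = -7.27
Flux ratio = 10^(−0.4 Δm) = 10^(−0.4 × -7.27) = 10^2.908 = 809.1

809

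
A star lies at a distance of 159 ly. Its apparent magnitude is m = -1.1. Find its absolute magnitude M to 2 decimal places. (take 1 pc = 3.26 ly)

d = 159 ly / 3.26 = 48.77 pc
5 log₁₀(d/10 pc) = 5 log₁₀(48.77) − 5 = 3.441
M = m − 5 log₁₀(d/10) = -1.1 − 3.441 = -4.541

M ≈ -4.54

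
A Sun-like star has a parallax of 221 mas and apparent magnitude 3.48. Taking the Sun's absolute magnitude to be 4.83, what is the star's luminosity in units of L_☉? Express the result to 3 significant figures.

L/L_☉ ≈ 0.710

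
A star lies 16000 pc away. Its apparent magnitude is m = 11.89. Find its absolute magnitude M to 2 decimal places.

M ≈ -4.13

5 log₁₀(d/10 pc) = 5 log₁₀(16000) − 5 = 16.021
M = m − 5 log₁₀(d/10) = 11.89 − 16.021 = -4.131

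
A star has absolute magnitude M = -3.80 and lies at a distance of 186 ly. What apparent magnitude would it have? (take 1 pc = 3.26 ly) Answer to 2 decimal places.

m ≈ -0.02

d = 186 ly / 3.26 = 57.06 pc
m = M + 5 log₁₀ d − 5 = -3.80 + 5·1.7563 − 5 = -0.019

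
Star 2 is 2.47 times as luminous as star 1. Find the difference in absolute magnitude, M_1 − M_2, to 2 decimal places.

M_1 − M_2 ≈ 0.98

Pogson: ΔM = −2.5 log₁₀(ratio) = −2.5 log₁₀(2.47) = −2.5 × 0.3927 = -0.982
Star 2 is brighter so has the smaller magnitude: M_1 − M_2 is positive.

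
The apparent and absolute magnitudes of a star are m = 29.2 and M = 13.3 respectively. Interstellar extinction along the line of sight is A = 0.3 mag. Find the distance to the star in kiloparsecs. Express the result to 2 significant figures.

d ≈ 13 kpc

m − M = 5 log₁₀(d/10 pc) + A  ⇒  29.2 − (13.3) − 0.3 = 5 log₁₀(d/10)
15.600 = 5 log₁₀(d/10)
log₁₀ d = (m − M − A)/5 + 1 = 4.1200
d = 10^4.1200 = 13180 pc
= 13.18 kpc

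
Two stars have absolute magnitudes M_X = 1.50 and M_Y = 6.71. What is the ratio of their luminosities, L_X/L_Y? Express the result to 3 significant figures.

L_X/L_Y ≈ 121

ΔM = M_X − M_Y = -5.21
L_X/L_Y = 10^(−0.4 ΔM) = 10^2.084 = 121.3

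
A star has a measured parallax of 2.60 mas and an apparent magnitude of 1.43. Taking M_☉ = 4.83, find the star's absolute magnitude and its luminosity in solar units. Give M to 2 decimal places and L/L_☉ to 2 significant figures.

M ≈ -6.50; L/L_☉ ≈ 34000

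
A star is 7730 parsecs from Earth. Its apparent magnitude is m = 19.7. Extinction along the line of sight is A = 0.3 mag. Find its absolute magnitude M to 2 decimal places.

5 log₁₀(d/10 pc) = 5 log₁₀(7730) − 5 = 14.441
M = m − 5 log₁₀(d/10) − A = 19.7 − 14.441 − 0.3 = 4.959

M ≈ 4.96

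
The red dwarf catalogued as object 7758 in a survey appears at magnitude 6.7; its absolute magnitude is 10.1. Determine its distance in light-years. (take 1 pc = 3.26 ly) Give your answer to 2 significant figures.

Distance modulus: m − M = 6.7 − (10.1) = -3.400
m − M = 5 log₁₀ d − 5
log₁₀ d = (m − M)/5 + 1 = 0.3200
d = 10^0.3200 = 2.089 pc
= 6.811 ly

d ≈ 6.8 ly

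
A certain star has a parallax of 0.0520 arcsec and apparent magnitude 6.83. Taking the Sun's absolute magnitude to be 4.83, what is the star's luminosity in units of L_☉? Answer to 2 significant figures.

L/L_☉ ≈ 0.59

d = 1/p = 1/0.0520″ = 19.23 pc
M = m − 5 log₁₀ d + 5 = 6.83 − 5·1.2840 + 5 = 5.410
M − M_☉ = 5.410 − 4.83 = 0.580
L/L_☉ = 10^(−0.4 × 0.580) = 0.5861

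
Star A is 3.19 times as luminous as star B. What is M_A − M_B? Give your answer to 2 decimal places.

Pogson: ΔM = −2.5 log₁₀(ratio) = −2.5 log₁₀(3.19) = −2.5 × 0.5038 = -1.259
Star A is brighter, so it has the smaller magnitude: the difference is negative.

M_A − M_B ≈ -1.26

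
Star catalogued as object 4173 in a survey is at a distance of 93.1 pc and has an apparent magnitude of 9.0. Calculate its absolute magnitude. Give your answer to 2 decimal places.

M ≈ 4.16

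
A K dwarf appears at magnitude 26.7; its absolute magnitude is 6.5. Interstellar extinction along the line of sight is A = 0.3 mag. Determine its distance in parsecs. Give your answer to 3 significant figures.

m − M = 5 log₁₀(d/10 pc) + A  ⇒  26.7 − (6.5) − 0.3 = 5 log₁₀(d/10)
19.900 = 5 log₁₀(d/10)
log₁₀ d = (m − M − A)/5 + 1 = 4.9800
d = 10^4.9800 = 95500 pc

d ≈ 95500 pc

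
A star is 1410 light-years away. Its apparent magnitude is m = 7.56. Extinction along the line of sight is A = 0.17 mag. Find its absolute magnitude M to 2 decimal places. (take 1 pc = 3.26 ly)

M ≈ -0.79

d = 1410 ly / 3.26 = 432.5 pc
5 log₁₀(d/10 pc) = 5 log₁₀(432.5) − 5 = 8.180
M = m − 5 log₁₀(d/10) − A = 7.56 − 8.180 − 0.17 = -0.790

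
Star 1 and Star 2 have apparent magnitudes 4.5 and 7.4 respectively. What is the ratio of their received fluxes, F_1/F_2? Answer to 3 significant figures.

F_1/F_2 ≈ 14.5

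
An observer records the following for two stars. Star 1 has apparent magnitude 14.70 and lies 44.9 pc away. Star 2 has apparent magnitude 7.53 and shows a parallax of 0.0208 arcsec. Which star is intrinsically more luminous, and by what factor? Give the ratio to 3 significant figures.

Star 2 is more luminous, by a factor of 846.

Star 1: M = m − 5 log₁₀ d + 5 = 14.70 − 5·1.6522 + 5 = 11.439
Star 2: d = 1/p = 1/0.0208″ = 48.08 pc
Star 2: M = m − 5 log₁₀ d + 5 = 7.53 − 5·1.6819 + 5 = 4.120
ΔM = M_1 − M_2 = 11.439 − (4.120) = 7.318; smaller M is more luminous → Star 2.
L ratio = 10^(0.4 |ΔM|) = 10^2.927 = 846.0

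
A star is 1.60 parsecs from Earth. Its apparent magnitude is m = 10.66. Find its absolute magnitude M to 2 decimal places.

M ≈ 14.64

5 log₁₀(d/10 pc) = 5 log₁₀(1.600) − 5 = -3.979
M = m − 5 log₁₀(d/10) = 10.66 + 3.979 = 14.639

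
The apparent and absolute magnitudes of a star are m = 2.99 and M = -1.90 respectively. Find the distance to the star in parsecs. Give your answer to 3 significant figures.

μ = m − M = 4.890
m − M = 5 log₁₀ d − 5
log₁₀ d = (m − M)/5 + 1 = 1.9780
d = 10^1.9780 = 95.06 pc

d ≈ 95.1 pc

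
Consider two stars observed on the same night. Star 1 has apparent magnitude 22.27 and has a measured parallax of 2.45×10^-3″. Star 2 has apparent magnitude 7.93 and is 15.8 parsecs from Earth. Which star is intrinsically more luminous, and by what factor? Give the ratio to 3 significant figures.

Star 2 is more luminous, by a factor of 816.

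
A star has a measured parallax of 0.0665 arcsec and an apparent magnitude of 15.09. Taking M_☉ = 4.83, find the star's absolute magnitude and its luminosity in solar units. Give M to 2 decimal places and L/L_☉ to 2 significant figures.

M ≈ 14.20; L/L_☉ ≈ 1.8×10^-4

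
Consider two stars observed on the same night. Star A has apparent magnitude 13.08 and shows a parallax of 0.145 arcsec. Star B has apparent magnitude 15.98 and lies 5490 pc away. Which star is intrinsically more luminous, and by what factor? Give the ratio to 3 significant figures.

Star A: d = 1/p = 1/0.145″ = 6.897 pc
Star A: M = m − 5 log₁₀ d + 5 = 13.08 − 5·0.8386 + 5 = 13.887
Star B: M = m − 5 log₁₀ d + 5 = 15.98 − 5·3.7396 + 5 = 2.282
ΔM = M_A − M_B = 13.887 − (2.282) = 11.605; smaller M is more luminous → Star B.
L ratio = 10^(0.4 |ΔM|) = 10^4.642 = 43840

Star B is more luminous, by a factor of 43800.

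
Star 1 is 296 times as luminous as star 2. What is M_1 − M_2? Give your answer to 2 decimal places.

Pogson: ΔM = −2.5 log₁₀(ratio) = −2.5 log₁₀(296) = −2.5 × 2.4713 = -6.178
Star 1 is brighter, so it has the smaller magnitude: the difference is negative.

M_1 − M_2 ≈ -6.18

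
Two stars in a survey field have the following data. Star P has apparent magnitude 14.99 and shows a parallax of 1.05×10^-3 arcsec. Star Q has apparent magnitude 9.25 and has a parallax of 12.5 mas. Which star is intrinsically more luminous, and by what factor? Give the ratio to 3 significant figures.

Star Q is more luminous, by a factor of 1.39.

Star P: d = 1/p = 1/1.05×10^-3″ = 952.4 pc
Star P: M = m − 5 log₁₀ d + 5 = 14.99 − 5·2.9788 + 5 = 5.096
Star Q: p = 12.5 mas = 0.0125″ → d = 1/p = 80.00 pc
Star Q: M = m − 5 log₁₀ d + 5 = 9.25 − 5·1.9031 + 5 = 4.735
ΔM = M_P − M_Q = 5.096 − (4.735) = 0.361; smaller M is more luminous → Star Q.
L ratio = 10^(0.4 |ΔM|) = 10^0.145 = 1.395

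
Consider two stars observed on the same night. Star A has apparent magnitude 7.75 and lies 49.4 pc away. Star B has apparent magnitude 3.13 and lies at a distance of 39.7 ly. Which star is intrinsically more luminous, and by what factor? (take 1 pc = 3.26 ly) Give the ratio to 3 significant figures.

Star B is more luminous, by a factor of 4.28.

Star A: M = m − 5 log₁₀ d + 5 = 7.75 − 5·1.6937 + 5 = 4.281
Star B: d = 39.7 ly / 3.26 = 12.18 pc
Star B: M = m − 5 log₁₀ d + 5 = 3.13 − 5·1.0856 + 5 = 2.702
ΔM = M_A − M_B = 4.281 − (2.702) = 1.579; smaller M is more luminous → Star B.
L ratio = 10^(0.4 |ΔM|) = 10^0.632 = 4.282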